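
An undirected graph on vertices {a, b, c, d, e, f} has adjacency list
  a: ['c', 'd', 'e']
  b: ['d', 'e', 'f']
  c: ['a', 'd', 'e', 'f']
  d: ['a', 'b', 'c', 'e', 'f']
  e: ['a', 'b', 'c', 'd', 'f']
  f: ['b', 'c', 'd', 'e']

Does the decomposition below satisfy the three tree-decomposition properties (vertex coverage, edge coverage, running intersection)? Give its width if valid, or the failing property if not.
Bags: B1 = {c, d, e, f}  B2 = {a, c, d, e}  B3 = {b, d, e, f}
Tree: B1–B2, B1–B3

Yes; width 3.

Checking the three conditions: (i) the bags cover all of {a, b, c, d, e, f}; (ii) for each edge, some bag contains both endpoints; (iii) the bags containing any fixed vertex form a subtree. All hold, so the decomposition is valid with width 4 − 1 = 3.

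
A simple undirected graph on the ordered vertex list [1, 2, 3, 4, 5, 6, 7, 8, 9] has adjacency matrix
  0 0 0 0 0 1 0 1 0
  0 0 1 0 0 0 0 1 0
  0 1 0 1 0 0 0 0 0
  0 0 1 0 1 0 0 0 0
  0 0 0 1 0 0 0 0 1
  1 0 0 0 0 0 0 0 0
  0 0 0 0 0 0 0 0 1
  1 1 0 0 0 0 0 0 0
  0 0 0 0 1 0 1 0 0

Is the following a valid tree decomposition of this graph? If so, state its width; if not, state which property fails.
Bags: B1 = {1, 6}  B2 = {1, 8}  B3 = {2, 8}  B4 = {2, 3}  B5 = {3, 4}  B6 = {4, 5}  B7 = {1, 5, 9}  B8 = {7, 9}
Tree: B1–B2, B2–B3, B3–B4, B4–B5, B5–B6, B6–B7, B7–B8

A tree decomposition must satisfy three properties: every vertex lies in some bag; for every edge, both endpoints lie together in some bag; and for every vertex, the bags containing it form a connected subtree. Here bags containing vertex 1 are not connected in the tree, so the decomposition is invalid.

No — bags containing vertex 1 are not connected in the tree.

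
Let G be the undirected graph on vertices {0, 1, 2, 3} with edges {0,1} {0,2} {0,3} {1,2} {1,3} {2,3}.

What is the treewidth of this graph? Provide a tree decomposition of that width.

With just one bag of size 4, the width is 4 − 1 = 3, so tw(G) ≤ 3. On the other hand G contains the 4-clique {0, 1, 2, 3}. A clique must lie in a single bag of any decomposition, so no decomposition can have width below 3. Therefore the treewidth is 3.

Treewidth 3.
Bags: B1 = {0, 1, 2, 3}
Tree: (single bag)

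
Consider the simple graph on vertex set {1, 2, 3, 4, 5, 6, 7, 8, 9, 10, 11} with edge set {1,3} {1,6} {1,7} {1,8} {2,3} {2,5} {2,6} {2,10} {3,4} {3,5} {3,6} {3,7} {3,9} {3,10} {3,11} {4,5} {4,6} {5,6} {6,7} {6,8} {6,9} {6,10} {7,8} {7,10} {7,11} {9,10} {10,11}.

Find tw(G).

A width-3 tree decomposition is:
Bags: B1 = {3, 6, 7, 10}  B2 = {3, 7, 10, 11}  B3 = {2, 3, 6, 10}  B4 = {3, 6, 9, 10}  B5 = {2, 3, 5, 6}  B6 = {3, 4, 5, 6}  B7 = {1, 3, 6, 7}  B8 = {1, 6, 7, 8}
Tree: B1–B2, B1–B3, B1–B4, B3–B5, B5–B6, B1–B7, B7–B8
Every bag has size at most 4, so the width is 4 − 1 = 3 and tw(G) ≤ 3. For the lower bound, the 4 vertices {1, 6, 7, 8} are pairwise adjacent, and any tree decomposition puts a clique entirely inside one bag — forcing width ≥ 3. Combining the bounds, tw(G) = 3.

3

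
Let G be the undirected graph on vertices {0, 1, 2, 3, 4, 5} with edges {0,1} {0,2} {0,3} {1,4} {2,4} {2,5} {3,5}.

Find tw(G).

A width-2 tree decomposition is:
Bags: B1 = {1, 2, 4}  B2 = {0, 1, 2}  B3 = {0, 2, 5}  B4 = {0, 3, 5}
Tree: B1–B2, B2–B3, B3–B4
Every bag has size at most 3, so the width is 3 − 1 = 2 and tw(G) ≤ 2. Since 4–1–0–2–4 is a cycle in G, G is not acyclic. Forests are exactly the graphs of treewidth ≤ 1, so tw(G) ≥ 2. Hence tw(G) = 2 exactly.

2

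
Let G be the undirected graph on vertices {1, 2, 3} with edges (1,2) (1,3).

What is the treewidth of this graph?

1

A width-1 tree decomposition is:
Bags: B1 = {1, 2}  B2 = {1, 3}
Tree: B1–B2
Each bag holds 2 vertices, so the decomposition has width 1, which upper-bounds the treewidth. G has an edge, so its treewidth is at least 1. Hence tw(G) = 1 exactly.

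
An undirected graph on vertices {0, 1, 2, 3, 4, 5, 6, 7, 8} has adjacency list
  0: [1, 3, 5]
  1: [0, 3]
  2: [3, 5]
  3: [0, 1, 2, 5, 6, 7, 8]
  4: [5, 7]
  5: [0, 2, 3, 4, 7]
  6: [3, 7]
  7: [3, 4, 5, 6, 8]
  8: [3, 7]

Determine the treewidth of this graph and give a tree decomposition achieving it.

Treewidth 2.
One optimal decomposition is:
Bags: B1 = {0, 3, 5}  B2 = {0, 1, 3}  B3 = {3, 5, 7}  B4 = {4, 5, 7}  B5 = {3, 7, 8}  B6 = {2, 3, 5}  B7 = {3, 6, 7}
Tree: B1–B2, B1–B3, B3–B4, B3–B5, B3–B6, B5–B7

Each bag holds 3 vertices, so the decomposition has width 2, which upper-bounds the treewidth. For the lower bound, the 3 vertices {3, 7, 8} are pairwise adjacent, and any tree decomposition puts a clique entirely inside one bag — forcing width ≥ 2. Combining the bounds, tw(G) = 2.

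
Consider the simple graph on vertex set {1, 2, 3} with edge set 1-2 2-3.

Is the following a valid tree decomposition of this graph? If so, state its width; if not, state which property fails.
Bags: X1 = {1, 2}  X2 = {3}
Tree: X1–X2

A tree decomposition must satisfy three properties: every vertex lies in some bag; for every edge, both endpoints lie together in some bag; and for every vertex, the bags containing it form a connected subtree. Here edge (2,3) lies in no bag, so the decomposition is invalid.

No — edge (2,3) lies in no bag.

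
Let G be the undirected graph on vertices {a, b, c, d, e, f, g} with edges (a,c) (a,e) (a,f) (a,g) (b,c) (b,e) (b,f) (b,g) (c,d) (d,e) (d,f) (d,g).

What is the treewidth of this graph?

3

A width-3 tree decomposition is:
Bags: B1 = {a, b, c, d}  B2 = {a, b, d, f}  B3 = {a, b, d, g}  B4 = {a, b, d, e}
Tree: B1–B2, B2–B3, B3–B4
The largest bag has 4 vertices, giving width 3; this decomposition certifies tw(G) ≤ 3. For the lower bound: the 4 vertex sets {a,c}, {d,f}, {b}, {g} are disjoint, each induces a connected subgraph, and every pair is joined by at least one edge of G. Contracting each set to a single vertex therefore yields K_{4} as a minor, and since treewidth is minor-monotone, tw(G) ≥ tw(K_{4}) = 3. Hence tw(G) = 3 exactly.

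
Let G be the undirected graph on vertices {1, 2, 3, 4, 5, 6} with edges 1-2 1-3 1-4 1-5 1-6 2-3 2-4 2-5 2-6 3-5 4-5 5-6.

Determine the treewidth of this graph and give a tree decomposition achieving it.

Every bag has size at most 4, so the width is 4 − 1 = 3 and tw(G) ≤ 3. For the lower bound, the 4 vertices {1, 2, 3, 5} are pairwise adjacent, and any tree decomposition puts a clique entirely inside one bag — forcing width ≥ 3. Hence tw(G) = 3 exactly.

Treewidth 3.
One such decomposition:
Bags: B1 = {1, 2, 3, 5}  B2 = {1, 2, 4, 5}  B3 = {1, 2, 5, 6}
Tree: B1–B2, B2–B3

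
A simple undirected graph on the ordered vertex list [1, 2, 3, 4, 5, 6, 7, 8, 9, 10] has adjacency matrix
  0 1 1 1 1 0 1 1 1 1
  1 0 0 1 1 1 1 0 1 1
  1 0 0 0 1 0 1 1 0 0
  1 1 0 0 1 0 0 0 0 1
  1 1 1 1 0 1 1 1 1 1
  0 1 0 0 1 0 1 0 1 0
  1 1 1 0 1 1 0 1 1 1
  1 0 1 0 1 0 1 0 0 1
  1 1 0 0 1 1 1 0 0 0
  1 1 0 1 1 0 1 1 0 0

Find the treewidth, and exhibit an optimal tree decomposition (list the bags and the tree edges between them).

Treewidth 4.
One such decomposition:
Bags: B1 = {1, 5, 7, 8, 10}  B2 = {1, 2, 5, 7, 10}  B3 = {1, 2, 5, 7, 9}  B4 = {1, 2, 4, 5, 10}  B5 = {1, 3, 5, 7, 8}  B6 = {2, 5, 6, 7, 9}
Tree: B1–B2, B2–B3, B2–B4, B1–B5, B3–B6

Every bag has size at most 5, so the width is 5 − 1 = 4 and tw(G) ≤ 4. Conversely, {1, 2, 4, 5, 10} is a clique of size 5, and the vertices of any clique must share a bag in every tree decomposition; so some bag has ≥ 5 vertices and tw(G) ≥ 4. Hence tw(G) = 4 exactly.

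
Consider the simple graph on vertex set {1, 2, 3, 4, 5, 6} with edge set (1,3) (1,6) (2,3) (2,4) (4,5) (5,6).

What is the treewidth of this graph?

A width-2 tree decomposition is:
Bags: B1 = {2, 3, 4}  B2 = {3, 4, 5}  B3 = {3, 5, 6}  B4 = {1, 3, 6}
Tree: B1–B2, B2–B3, B3–B4
Each bag holds 3 vertices, so the decomposition has width 2, which upper-bounds the treewidth. The edges 3–2–4–5–6–1–3 form a cycle, so G is not a tree and its treewidth is at least 2. The upper and lower bounds meet at 2, so that is the treewidth.

2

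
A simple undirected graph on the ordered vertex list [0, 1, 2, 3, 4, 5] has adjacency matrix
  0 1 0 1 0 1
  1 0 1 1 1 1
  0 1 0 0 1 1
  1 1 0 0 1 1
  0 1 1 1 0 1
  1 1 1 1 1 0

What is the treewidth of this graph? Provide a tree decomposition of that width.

Every bag has size at most 4, so the width is 4 − 1 = 3 and tw(G) ≤ 3. For the lower bound, the 4 vertices {1, 2, 4, 5} are pairwise adjacent, and any tree decomposition puts a clique entirely inside one bag — forcing width ≥ 3. Therefore the treewidth is 3.

Treewidth 3.
One such decomposition:
Bags: B1 = {1, 3, 4, 5}  B2 = {0, 1, 3, 5}  B3 = {1, 2, 4, 5}
Tree: B1–B2, B1–B3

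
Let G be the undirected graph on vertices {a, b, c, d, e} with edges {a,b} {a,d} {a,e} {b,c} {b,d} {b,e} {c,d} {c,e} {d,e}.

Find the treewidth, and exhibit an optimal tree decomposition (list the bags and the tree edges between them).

Each bag holds 4 vertices, so the decomposition has width 3, which upper-bounds the treewidth. On the other hand G contains the 4-clique {b, c, d, e}. A clique must lie in a single bag of any decomposition, so no decomposition can have width below 3. Hence tw(G) = 3 exactly.

Treewidth 3.
One such decomposition:
Bags: B1 = {b, c, d, e}  B2 = {a, b, d, e}
Tree: B1–B2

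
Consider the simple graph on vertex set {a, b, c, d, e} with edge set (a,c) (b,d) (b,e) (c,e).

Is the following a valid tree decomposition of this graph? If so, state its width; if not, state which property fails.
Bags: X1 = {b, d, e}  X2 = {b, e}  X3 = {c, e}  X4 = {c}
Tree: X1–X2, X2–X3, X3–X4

No — vertex a appears in no bag.

A tree decomposition must satisfy three properties: every vertex lies in some bag; for every edge, both endpoints lie together in some bag; and for every vertex, the bags containing it form a connected subtree. Here vertex a appears in no bag, so the decomposition is invalid.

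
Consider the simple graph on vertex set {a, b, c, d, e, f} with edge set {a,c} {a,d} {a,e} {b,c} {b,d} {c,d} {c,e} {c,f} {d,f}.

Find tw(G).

2

A width-2 tree decomposition is:
Bags: B1 = {a, c, d}  B2 = {b, c, d}  B3 = {c, d, f}  B4 = {a, c, e}
Tree: B1–B2, B2–B3, B1–B4
Each bag holds 3 vertices, so the decomposition has width 2, which upper-bounds the treewidth. For the lower bound, the 3 vertices {c, d, f} are pairwise adjacent, and any tree decomposition puts a clique entirely inside one bag — forcing width ≥ 2. Therefore the treewidth is 2.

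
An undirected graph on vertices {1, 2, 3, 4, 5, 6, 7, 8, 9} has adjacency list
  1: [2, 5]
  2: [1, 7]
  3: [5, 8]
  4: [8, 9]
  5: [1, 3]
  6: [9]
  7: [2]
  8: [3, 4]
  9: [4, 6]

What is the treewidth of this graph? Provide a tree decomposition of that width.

The largest bag has 2 vertices, giving width 1; this decomposition certifies tw(G) ≤ 1. Any graph with an edge has treewidth ≥ 1, and G has the edge 7–2. The upper and lower bounds meet at 1, so that is the treewidth.

Treewidth 1.
One optimal decomposition is:
Bags: B1 = {2, 7}  B2 = {1, 2}  B3 = {1, 5}  B4 = {3, 5}  B5 = {3, 8}  B6 = {4, 8}  B7 = {4, 9}  B8 = {6, 9}
Tree: B1–B2, B2–B3, B3–B4, B4–B5, B5–B6, B6–B7, B7–B8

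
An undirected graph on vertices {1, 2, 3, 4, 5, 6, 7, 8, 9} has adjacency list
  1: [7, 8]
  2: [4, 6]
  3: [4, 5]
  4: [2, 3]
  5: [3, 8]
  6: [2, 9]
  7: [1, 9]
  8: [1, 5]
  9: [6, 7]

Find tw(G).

A width-2 tree decomposition is:
Bags: B1 = {1, 7, 9}  B2 = {1, 6, 9}  B3 = {1, 2, 6}  B4 = {1, 2, 4}  B5 = {1, 3, 4}  B6 = {1, 3, 5}  B7 = {1, 5, 8}
Tree: B1–B2, B2–B3, B3–B4, B4–B5, B5–B6, B6–B7
Every bag has size at most 3, so the width is 3 − 1 = 2 and tw(G) ≤ 2. For the lower bound, G contains the cycle 1–7–9–6–2–4–3–5–8–1, so G is not a forest; only forests have treewidth ≤ 1, hence tw(G) ≥ 2. Hence tw(G) = 2 exactly.

2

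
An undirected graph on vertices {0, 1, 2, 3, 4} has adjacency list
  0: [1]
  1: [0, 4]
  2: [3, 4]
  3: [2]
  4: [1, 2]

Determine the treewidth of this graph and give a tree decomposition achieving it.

Treewidth 1.
One such decomposition:
Bags: B1 = {0, 1}  B2 = {1, 4}  B3 = {2, 4}  B4 = {2, 3}
Tree: B1–B2, B2–B3, B3–B4

Each bag holds 2 vertices, so the decomposition has width 1, which upper-bounds the treewidth. G has an edge, so its treewidth is at least 1. Therefore the treewidth is 1.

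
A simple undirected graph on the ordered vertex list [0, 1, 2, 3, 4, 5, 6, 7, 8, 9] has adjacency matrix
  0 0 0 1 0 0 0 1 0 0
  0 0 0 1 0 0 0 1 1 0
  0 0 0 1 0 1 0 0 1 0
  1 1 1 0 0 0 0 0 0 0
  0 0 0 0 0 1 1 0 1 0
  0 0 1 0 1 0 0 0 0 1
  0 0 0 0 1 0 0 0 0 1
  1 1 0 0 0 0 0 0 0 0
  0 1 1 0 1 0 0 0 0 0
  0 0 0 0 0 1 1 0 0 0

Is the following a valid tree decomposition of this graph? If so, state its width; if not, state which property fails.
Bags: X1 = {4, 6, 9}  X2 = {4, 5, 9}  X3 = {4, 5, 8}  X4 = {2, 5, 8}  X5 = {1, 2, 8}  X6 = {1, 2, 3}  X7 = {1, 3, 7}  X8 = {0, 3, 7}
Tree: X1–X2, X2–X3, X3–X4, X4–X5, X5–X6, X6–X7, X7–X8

Every vertex of G appears in some bag (union = {0, 1, 2, 3, 4, 5, 6, 7, 8, 9}); every edge is covered by a bag; and for each vertex v the set of bags containing v is connected in the bag tree. The decomposition is therefore valid. The largest bag has 3 vertices, so the width is 2.

Yes; width 2.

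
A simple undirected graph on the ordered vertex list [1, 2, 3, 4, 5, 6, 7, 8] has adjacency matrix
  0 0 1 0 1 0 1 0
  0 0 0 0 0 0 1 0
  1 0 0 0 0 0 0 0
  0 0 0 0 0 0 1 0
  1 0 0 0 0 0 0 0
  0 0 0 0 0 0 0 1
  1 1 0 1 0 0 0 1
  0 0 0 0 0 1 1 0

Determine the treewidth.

A width-1 tree decomposition is:
Bags: B1 = {1, 7}  B2 = {7, 8}  B3 = {2, 7}  B4 = {4, 7}  B5 = {1, 3}  B6 = {6, 8}  B7 = {1, 5}
Tree: B1–B2, B1–B3, B2–B4, B1–B5, B2–B6, B5–B7
Each bag holds 2 vertices, so the decomposition has width 1, which upper-bounds the treewidth. G has an edge, so its treewidth is at least 1. Hence tw(G) = 1 exactly.

1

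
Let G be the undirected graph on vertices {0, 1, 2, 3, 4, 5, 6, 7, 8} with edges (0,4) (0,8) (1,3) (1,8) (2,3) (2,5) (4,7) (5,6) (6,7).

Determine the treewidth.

2

A width-2 tree decomposition is:
Bags: B1 = {0, 4, 8}  B2 = {4, 7, 8}  B3 = {6, 7, 8}  B4 = {5, 6, 8}  B5 = {2, 5, 8}  B6 = {2, 3, 8}  B7 = {1, 3, 8}
Tree: B1–B2, B2–B3, B3–B4, B4–B5, B5–B6, B6–B7
Every bag has size at most 3, so the width is 3 − 1 = 2 and tw(G) ≤ 2. For the lower bound, G contains the cycle 8–0–4–7–6–5–2–3–1–8, so G is not a forest; only forests have treewidth ≤ 1, hence tw(G) ≥ 2. Combining the bounds, tw(G) = 2.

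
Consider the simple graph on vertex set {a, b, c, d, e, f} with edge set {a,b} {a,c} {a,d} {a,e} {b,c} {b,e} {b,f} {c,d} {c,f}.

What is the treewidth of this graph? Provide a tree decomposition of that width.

Treewidth 2.
One such decomposition:
Bags: B1 = {a, b, c}  B2 = {b, c, f}  B3 = {a, c, d}  B4 = {a, b, e}
Tree: B1–B2, B1–B3, B1–B4

Every bag has size at most 3, so the width is 3 − 1 = 2 and tw(G) ≤ 2. On the other hand G contains the 3-clique {a, b, e}. A clique must lie in a single bag of any decomposition, so no decomposition can have width below 2. Therefore the treewidth is 2.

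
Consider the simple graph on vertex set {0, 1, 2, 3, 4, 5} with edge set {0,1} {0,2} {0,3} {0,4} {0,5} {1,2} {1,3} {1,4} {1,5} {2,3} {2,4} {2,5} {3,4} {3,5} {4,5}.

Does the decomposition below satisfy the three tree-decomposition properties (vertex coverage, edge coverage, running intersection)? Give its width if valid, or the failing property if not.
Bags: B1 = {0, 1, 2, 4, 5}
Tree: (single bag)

A tree decomposition must satisfy three properties: every vertex lies in some bag; for every edge, both endpoints lie together in some bag; and for every vertex, the bags containing it form a connected subtree. Here vertex 3 appears in no bag, so the decomposition is invalid.

No — vertex 3 appears in no bag.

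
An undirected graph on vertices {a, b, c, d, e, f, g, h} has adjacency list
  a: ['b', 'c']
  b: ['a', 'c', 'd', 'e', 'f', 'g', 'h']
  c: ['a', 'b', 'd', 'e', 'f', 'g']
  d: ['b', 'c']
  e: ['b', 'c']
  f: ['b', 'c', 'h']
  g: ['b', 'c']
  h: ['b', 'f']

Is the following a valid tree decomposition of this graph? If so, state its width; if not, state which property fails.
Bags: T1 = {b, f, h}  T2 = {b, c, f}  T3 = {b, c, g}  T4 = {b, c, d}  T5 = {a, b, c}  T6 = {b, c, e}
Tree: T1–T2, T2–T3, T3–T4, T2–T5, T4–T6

Vertex coverage: the bags together contain {a, b, c, d, e, f, g, h}, the full vertex set. Edge coverage: each edge of G has both endpoints in at least one bag. Running intersection: for every vertex, the bags containing it form a connected subtree. All three properties hold, so this is a valid tree decomposition of width max|bag| − 1 = 2, and hence tw(G) ≤ 2.

Yes; width 2.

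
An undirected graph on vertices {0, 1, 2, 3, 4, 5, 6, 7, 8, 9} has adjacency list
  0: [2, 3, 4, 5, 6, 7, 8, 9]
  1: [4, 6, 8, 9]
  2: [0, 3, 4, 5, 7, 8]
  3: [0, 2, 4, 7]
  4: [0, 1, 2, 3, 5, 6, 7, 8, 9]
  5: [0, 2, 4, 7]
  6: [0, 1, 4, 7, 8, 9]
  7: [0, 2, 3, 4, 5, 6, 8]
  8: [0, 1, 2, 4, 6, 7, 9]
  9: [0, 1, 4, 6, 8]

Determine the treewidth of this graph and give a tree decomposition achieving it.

Each bag holds 5 vertices, so the decomposition has width 4, which upper-bounds the treewidth. On the other hand G contains the 5-clique {0, 4, 6, 8, 9}. A clique must lie in a single bag of any decomposition, so no decomposition can have width below 4. Therefore the treewidth is 4.

Treewidth 4.
One such decomposition:
Bags: B1 = {0, 2, 4, 5, 7}  B2 = {0, 2, 4, 7, 8}  B3 = {0, 2, 3, 4, 7}  B4 = {0, 4, 6, 7, 8}  B5 = {0, 4, 6, 8, 9}  B6 = {1, 4, 6, 8, 9}
Tree: B1–B2, B1–B3, B2–B4, B4–B5, B5–B6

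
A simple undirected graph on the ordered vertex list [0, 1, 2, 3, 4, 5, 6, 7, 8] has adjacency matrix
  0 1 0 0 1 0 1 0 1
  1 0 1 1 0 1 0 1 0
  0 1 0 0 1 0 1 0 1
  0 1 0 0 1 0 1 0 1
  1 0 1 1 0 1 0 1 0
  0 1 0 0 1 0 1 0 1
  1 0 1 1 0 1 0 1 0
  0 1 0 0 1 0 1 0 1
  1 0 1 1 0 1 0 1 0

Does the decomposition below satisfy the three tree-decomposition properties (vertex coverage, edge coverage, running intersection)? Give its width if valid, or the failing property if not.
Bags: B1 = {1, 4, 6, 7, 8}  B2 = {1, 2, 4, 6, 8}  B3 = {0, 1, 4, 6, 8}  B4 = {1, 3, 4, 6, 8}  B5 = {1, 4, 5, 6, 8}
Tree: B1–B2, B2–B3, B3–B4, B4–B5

Yes; width 4.

Vertex coverage: the bags together contain {0, 1, 2, 3, 4, 5, 6, 7, 8}, the full vertex set. Edge coverage: each edge of G has both endpoints in at least one bag. Running intersection: for every vertex, the bags containing it form a connected subtree. All three properties hold, so this is a valid tree decomposition of width max|bag| − 1 = 4, and hence tw(G) ≤ 4.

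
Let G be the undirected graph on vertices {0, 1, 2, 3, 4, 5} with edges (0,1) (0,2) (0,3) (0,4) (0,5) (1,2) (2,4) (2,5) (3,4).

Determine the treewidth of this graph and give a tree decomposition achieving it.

Treewidth 2.
Bags: B1 = {0, 2, 5}  B2 = {0, 2, 4}  B3 = {0, 3, 4}  B4 = {0, 1, 2}
Tree: B1–B2, B2–B3, B1–B4

Each bag holds 3 vertices, so the decomposition has width 2, which upper-bounds the treewidth. Conversely, {0, 1, 2} is a clique of size 3, and the vertices of any clique must share a bag in every tree decomposition; so some bag has ≥ 3 vertices and tw(G) ≥ 2. Therefore the treewidth is 2.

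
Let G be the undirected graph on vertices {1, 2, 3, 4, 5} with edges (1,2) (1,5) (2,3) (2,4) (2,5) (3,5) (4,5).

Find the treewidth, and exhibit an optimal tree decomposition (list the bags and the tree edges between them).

Every bag has size at most 3, so the width is 3 − 1 = 2 and tw(G) ≤ 2. On the other hand G contains the 3-clique {1, 2, 5}. A clique must lie in a single bag of any decomposition, so no decomposition can have width below 2. Hence tw(G) = 2 exactly.

Treewidth 2.
One optimal decomposition is:
Bags: B1 = {2, 3, 5}  B2 = {1, 2, 5}  B3 = {2, 4, 5}
Tree: B1–B2, B1–B3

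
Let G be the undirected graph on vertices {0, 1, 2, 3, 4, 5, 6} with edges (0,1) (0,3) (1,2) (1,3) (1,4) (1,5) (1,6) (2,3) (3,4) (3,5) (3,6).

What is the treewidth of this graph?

A width-2 tree decomposition is:
Bags: B1 = {1, 3, 4}  B2 = {1, 3, 5}  B3 = {1, 2, 3}  B4 = {1, 3, 6}  B5 = {0, 1, 3}
Tree: B1–B2, B1–B3, B1–B4, B3–B5
The largest bag has 3 vertices, giving width 2; this decomposition certifies tw(G) ≤ 2. On the other hand G contains the 3-clique {0, 1, 3}. A clique must lie in a single bag of any decomposition, so no decomposition can have width below 2. Combining the bounds, tw(G) = 2.

2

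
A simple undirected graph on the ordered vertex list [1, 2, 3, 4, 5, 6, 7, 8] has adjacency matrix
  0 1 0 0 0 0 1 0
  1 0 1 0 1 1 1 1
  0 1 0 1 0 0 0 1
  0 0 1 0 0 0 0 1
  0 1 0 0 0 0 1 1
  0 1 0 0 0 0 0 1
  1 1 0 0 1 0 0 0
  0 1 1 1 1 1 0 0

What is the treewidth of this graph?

2

A width-2 tree decomposition is:
Bags: B1 = {2, 5, 8}  B2 = {2, 3, 8}  B3 = {2, 5, 7}  B4 = {2, 6, 8}  B5 = {3, 4, 8}  B6 = {1, 2, 7}
Tree: B1–B2, B1–B3, B1–B4, B2–B5, B3–B6
Every bag has size at most 3, so the width is 3 − 1 = 2 and tw(G) ≤ 2. For the lower bound, the 3 vertices {2, 3, 8} are pairwise adjacent, and any tree decomposition puts a clique entirely inside one bag — forcing width ≥ 2. Therefore the treewidth is 2.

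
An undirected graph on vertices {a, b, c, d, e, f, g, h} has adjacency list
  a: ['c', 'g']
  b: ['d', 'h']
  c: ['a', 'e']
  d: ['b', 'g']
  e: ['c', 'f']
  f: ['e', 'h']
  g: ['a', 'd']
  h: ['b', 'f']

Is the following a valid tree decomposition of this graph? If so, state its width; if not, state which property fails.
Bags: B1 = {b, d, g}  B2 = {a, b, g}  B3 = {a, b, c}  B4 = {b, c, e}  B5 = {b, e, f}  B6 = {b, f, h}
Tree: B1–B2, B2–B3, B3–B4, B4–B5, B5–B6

Yes; width 2.

Every vertex of G appears in some bag (union = {a, b, c, d, e, f, g, h}); every edge is covered by a bag; and for each vertex v the set of bags containing v is connected in the bag tree. The decomposition is therefore valid. The largest bag has 3 vertices, so the width is 2.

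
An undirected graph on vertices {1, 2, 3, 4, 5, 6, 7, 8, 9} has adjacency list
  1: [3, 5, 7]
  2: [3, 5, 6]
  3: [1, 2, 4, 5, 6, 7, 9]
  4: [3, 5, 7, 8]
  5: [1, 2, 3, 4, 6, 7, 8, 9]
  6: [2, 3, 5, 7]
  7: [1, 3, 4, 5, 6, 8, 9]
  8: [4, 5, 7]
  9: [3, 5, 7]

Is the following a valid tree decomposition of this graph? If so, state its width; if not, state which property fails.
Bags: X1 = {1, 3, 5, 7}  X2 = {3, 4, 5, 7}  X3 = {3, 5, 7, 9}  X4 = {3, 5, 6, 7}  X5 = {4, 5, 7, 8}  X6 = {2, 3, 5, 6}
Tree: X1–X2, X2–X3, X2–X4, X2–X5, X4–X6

Every vertex of G appears in some bag (union = {1, 2, 3, 4, 5, 6, 7, 8, 9}); every edge is covered by a bag; and for each vertex v the set of bags containing v is connected in the bag tree. The decomposition is therefore valid. The largest bag has 4 vertices, so the width is 3.

Yes; width 3.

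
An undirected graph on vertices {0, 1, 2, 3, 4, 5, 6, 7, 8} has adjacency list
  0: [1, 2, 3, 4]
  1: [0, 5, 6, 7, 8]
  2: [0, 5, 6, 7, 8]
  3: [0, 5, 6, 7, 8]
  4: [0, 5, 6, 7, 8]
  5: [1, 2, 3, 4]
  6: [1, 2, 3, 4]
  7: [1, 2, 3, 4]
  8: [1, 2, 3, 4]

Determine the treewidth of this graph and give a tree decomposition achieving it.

Treewidth 4.
Bags: B1 = {1, 2, 3, 4, 7}  B2 = {1, 2, 3, 4, 5}  B3 = {1, 2, 3, 4, 8}  B4 = {0, 1, 2, 3, 4}  B5 = {1, 2, 3, 4, 6}
Tree: B1–B2, B2–B3, B3–B4, B4–B5

Each bag holds 5 vertices, so the decomposition has width 4, which upper-bounds the treewidth. For the lower bound: the 5 vertex sets {1,7}, {3,5}, {4,8}, {2}, {0} are disjoint, each induces a connected subgraph, and every pair is joined by at least one edge of G. Contracting each set to a single vertex therefore yields K_{5} as a minor, and since treewidth is minor-monotone, tw(G) ≥ tw(K_{5}) = 4. Therefore the treewidth is 4.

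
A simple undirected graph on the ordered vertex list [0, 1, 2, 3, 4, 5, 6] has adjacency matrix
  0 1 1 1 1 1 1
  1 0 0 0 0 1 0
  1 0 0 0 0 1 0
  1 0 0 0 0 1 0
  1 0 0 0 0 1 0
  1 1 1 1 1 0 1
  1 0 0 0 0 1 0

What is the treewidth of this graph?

A width-2 tree decomposition is:
Bags: B1 = {0, 5, 6}  B2 = {0, 2, 5}  B3 = {0, 4, 5}  B4 = {0, 1, 5}  B5 = {0, 3, 5}
Tree: B1–B2, B1–B3, B3–B4, B4–B5
Each bag holds 3 vertices, so the decomposition has width 2, which upper-bounds the treewidth. Conversely, {0, 1, 5} is a clique of size 3, and the vertices of any clique must share a bag in every tree decomposition; so some bag has ≥ 3 vertices and tw(G) ≥ 2. Hence tw(G) = 2 exactly.

2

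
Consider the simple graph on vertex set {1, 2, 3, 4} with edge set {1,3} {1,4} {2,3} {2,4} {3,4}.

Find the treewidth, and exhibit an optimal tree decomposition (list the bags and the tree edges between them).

Every bag has size at most 3, so the width is 3 − 1 = 2 and tw(G) ≤ 2. Conversely, {1, 3, 4} is a clique of size 3, and the vertices of any clique must share a bag in every tree decomposition; so some bag has ≥ 3 vertices and tw(G) ≥ 2. Therefore the treewidth is 2.

Treewidth 2.
One such decomposition:
Bags: B1 = {1, 3, 4}  B2 = {2, 3, 4}
Tree: B1–B2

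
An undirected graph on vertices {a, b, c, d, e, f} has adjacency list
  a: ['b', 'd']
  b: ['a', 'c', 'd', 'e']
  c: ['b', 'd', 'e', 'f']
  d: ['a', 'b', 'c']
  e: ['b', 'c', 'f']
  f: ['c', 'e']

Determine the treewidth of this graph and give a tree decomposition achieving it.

Every bag has size at most 3, so the width is 3 − 1 = 2 and tw(G) ≤ 2. Conversely, {b, c, d} is a clique of size 3, and the vertices of any clique must share a bag in every tree decomposition; so some bag has ≥ 3 vertices and tw(G) ≥ 2. The upper and lower bounds meet at 2, so that is the treewidth.

Treewidth 2.
One optimal decomposition is:
Bags: B1 = {b, c, d}  B2 = {b, c, e}  B3 = {a, b, d}  B4 = {c, e, f}
Tree: B1–B2, B1–B3, B2–B4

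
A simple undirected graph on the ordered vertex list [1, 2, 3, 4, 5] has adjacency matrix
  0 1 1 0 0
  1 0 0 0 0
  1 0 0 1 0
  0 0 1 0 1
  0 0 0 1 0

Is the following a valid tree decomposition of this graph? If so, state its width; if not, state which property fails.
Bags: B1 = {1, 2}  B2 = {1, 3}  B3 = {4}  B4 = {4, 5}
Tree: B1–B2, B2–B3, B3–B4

No — edge (3,4) lies in no bag.

A tree decomposition must satisfy three properties: every vertex lies in some bag; for every edge, both endpoints lie together in some bag; and for every vertex, the bags containing it form a connected subtree. Here edge (3,4) lies in no bag, so the decomposition is invalid.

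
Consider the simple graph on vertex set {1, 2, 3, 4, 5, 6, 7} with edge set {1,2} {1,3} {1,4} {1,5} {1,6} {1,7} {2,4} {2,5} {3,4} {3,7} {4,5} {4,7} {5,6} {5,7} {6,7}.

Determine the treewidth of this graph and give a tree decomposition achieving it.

Each bag holds 4 vertices, so the decomposition has width 3, which upper-bounds the treewidth. Conversely, {1, 3, 4, 7} is a clique of size 4, and the vertices of any clique must share a bag in every tree decomposition; so some bag has ≥ 4 vertices and tw(G) ≥ 3. The upper and lower bounds meet at 3, so that is the treewidth.

Treewidth 3.
One optimal decomposition is:
Bags: B1 = {1, 3, 4, 7}  B2 = {1, 4, 5, 7}  B3 = {1, 5, 6, 7}  B4 = {1, 2, 4, 5}
Tree: B1–B2, B2–B3, B2–B4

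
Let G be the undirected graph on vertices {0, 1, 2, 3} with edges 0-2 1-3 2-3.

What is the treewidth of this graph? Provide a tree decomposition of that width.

Treewidth 1.
One such decomposition:
Bags: B1 = {0, 2}  B2 = {2, 3}  B3 = {1, 3}
Tree: B1–B2, B2–B3

Every bag has size at most 2, so the width is 2 − 1 = 1 and tw(G) ≤ 1. Any graph with an edge has treewidth ≥ 1, and G has the edge 0–2. Combining the bounds, tw(G) = 1.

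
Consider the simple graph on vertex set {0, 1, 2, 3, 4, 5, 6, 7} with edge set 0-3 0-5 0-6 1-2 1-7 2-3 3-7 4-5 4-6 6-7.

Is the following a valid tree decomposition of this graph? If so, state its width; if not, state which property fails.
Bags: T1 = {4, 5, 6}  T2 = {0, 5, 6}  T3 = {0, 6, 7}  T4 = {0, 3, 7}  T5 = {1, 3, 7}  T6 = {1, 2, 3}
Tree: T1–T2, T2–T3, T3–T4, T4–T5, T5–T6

Vertex coverage: the bags together contain {0, 1, 2, 3, 4, 5, 6, 7}, the full vertex set. Edge coverage: each edge of G has both endpoints in at least one bag. Running intersection: for every vertex, the bags containing it form a connected subtree. All three properties hold, so this is a valid tree decomposition of width max|bag| − 1 = 2, and hence tw(G) ≤ 2.

Yes; width 2.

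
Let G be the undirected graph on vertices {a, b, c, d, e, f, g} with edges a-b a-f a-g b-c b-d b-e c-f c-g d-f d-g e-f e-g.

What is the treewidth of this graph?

3

A width-3 tree decomposition is:
Bags: B1 = {a, b, f, g}  B2 = {b, c, f, g}  B3 = {b, d, f, g}  B4 = {b, e, f, g}
Tree: B1–B2, B2–B3, B3–B4
Each bag holds 4 vertices, so the decomposition has width 3, which upper-bounds the treewidth. For the lower bound: the 4 vertex sets {a,g}, {b,c}, {f}, {d} are disjoint, each induces a connected subgraph, and every pair is joined by at least one edge of G. Contracting each set to a single vertex therefore yields K_{4} as a minor, and since treewidth is minor-monotone, tw(G) ≥ tw(K_{4}) = 3. Therefore the treewidth is 3.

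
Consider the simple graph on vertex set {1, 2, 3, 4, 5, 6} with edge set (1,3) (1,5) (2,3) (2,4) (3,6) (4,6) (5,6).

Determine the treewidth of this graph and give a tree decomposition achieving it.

Treewidth 2.
One such decomposition:
Bags: B1 = {2, 4, 6}  B2 = {2, 3, 6}  B3 = {3, 5, 6}  B4 = {1, 3, 5}
Tree: B1–B2, B2–B3, B3–B4

Each bag holds 3 vertices, so the decomposition has width 2, which upper-bounds the treewidth. Since 4–2–3–6–4 is a cycle in G, G is not acyclic. Forests are exactly the graphs of treewidth ≤ 1, so tw(G) ≥ 2. Hence tw(G) = 2 exactly.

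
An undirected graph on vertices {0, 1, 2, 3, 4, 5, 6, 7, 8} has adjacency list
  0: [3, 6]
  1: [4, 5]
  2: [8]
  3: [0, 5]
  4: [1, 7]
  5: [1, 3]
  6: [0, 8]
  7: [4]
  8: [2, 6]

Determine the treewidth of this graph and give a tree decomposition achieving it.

Treewidth 1.
One optimal decomposition is:
Bags: B1 = {4, 7}  B2 = {1, 4}  B3 = {1, 5}  B4 = {3, 5}  B5 = {0, 3}  B6 = {0, 6}  B7 = {6, 8}  B8 = {2, 8}
Tree: B1–B2, B2–B3, B3–B4, B4–B5, B5–B6, B6–B7, B7–B8

Every bag has size at most 2, so the width is 2 − 1 = 1 and tw(G) ≤ 1. Any graph with an edge has treewidth ≥ 1, and G has the edge 7–4. Therefore the treewidth is 1.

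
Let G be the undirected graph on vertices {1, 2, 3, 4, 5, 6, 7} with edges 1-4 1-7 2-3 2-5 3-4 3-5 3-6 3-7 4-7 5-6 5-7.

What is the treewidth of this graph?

2

A width-2 tree decomposition is:
Bags: B1 = {3, 5, 7}  B2 = {3, 4, 7}  B3 = {2, 3, 5}  B4 = {3, 5, 6}  B5 = {1, 4, 7}
Tree: B1–B2, B1–B3, B3–B4, B2–B5
Each bag holds 3 vertices, so the decomposition has width 2, which upper-bounds the treewidth. For the lower bound, the 3 vertices {1, 4, 7} are pairwise adjacent, and any tree decomposition puts a clique entirely inside one bag — forcing width ≥ 2. Combining the bounds, tw(G) = 2.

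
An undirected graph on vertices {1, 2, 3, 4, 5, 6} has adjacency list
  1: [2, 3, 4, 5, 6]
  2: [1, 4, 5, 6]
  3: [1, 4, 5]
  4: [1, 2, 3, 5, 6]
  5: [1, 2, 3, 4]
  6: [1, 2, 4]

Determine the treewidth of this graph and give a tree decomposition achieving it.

Treewidth 3.
Bags: B1 = {1, 3, 4, 5}  B2 = {1, 2, 4, 5}  B3 = {1, 2, 4, 6}
Tree: B1–B2, B2–B3

The largest bag has 4 vertices, giving width 3; this decomposition certifies tw(G) ≤ 3. For the lower bound, the 4 vertices {1, 2, 4, 5} are pairwise adjacent, and any tree decomposition puts a clique entirely inside one bag — forcing width ≥ 3. Combining the bounds, tw(G) = 3.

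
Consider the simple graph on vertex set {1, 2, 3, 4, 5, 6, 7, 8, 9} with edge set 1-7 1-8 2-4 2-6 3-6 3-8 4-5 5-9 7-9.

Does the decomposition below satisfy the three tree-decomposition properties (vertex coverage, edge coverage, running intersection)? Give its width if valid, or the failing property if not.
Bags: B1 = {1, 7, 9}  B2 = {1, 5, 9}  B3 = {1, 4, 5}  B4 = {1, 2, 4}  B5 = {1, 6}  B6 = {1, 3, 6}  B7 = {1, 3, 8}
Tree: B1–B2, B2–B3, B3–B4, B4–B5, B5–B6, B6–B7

A tree decomposition must satisfy three properties: every vertex lies in some bag; for every edge, both endpoints lie together in some bag; and for every vertex, the bags containing it form a connected subtree. Here edge (2,6) lies in no bag, so the decomposition is invalid.

No — edge (2,6) lies in no bag.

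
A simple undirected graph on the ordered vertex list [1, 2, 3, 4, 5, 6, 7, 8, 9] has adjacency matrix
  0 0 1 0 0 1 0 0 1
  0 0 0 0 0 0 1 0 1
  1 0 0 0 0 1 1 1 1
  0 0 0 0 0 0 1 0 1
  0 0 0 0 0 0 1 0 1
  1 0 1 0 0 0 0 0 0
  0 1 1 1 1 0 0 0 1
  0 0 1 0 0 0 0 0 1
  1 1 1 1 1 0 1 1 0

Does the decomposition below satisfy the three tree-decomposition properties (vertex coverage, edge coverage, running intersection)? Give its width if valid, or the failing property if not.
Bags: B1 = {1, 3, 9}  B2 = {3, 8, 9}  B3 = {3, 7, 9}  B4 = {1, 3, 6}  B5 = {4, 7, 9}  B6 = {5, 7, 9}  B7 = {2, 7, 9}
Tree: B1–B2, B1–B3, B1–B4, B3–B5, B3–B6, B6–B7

Yes; width 2.

Vertex coverage: the bags together contain {1, 2, 3, 4, 5, 6, 7, 8, 9}, the full vertex set. Edge coverage: each edge of G has both endpoints in at least one bag. Running intersection: for every vertex, the bags containing it form a connected subtree. All three properties hold, so this is a valid tree decomposition of width max|bag| − 1 = 2, and hence tw(G) ≤ 2.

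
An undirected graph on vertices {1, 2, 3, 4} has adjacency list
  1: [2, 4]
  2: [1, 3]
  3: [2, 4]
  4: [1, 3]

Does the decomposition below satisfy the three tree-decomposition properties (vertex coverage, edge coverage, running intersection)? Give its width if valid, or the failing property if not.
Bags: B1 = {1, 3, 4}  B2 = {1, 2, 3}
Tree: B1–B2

Every vertex of G appears in some bag (union = {1, 2, 3, 4}); every edge is covered by a bag; and for each vertex v the set of bags containing v is connected in the bag tree. The decomposition is therefore valid. The largest bag has 3 vertices, so the width is 2.

Yes; width 2.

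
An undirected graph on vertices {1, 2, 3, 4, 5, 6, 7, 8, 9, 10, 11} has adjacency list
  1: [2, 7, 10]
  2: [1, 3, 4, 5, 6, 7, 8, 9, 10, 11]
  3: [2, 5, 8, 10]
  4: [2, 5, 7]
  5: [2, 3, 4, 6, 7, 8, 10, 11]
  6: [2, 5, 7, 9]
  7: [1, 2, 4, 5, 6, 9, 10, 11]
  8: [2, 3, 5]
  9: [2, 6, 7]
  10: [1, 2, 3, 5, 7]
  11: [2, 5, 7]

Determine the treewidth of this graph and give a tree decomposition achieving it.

The largest bag has 4 vertices, giving width 3; this decomposition certifies tw(G) ≤ 3. Conversely, {1, 2, 7, 10} is a clique of size 4, and the vertices of any clique must share a bag in every tree decomposition; so some bag has ≥ 4 vertices and tw(G) ≥ 3. Combining the bounds, tw(G) = 3.

Treewidth 3.
Bags: B1 = {2, 5, 7, 10}  B2 = {2, 3, 5, 10}  B3 = {2, 3, 5, 8}  B4 = {2, 5, 6, 7}  B5 = {1, 2, 7, 10}  B6 = {2, 4, 5, 7}  B7 = {2, 6, 7, 9}  B8 = {2, 5, 7, 11}
Tree: B1–B2, B2–B3, B1–B4, B1–B5, B1–B6, B4–B7, B6–B8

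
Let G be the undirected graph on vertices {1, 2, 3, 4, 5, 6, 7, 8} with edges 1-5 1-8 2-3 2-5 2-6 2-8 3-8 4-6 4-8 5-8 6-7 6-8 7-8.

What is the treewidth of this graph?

2

A width-2 tree decomposition is:
Bags: B1 = {2, 3, 8}  B2 = {2, 6, 8}  B3 = {2, 5, 8}  B4 = {4, 6, 8}  B5 = {6, 7, 8}  B6 = {1, 5, 8}
Tree: B1–B2, B1–B3, B2–B4, B2–B5, B3–B6
Every bag has size at most 3, so the width is 3 − 1 = 2 and tw(G) ≤ 2. On the other hand G contains the 3-clique {1, 5, 8}. A clique must lie in a single bag of any decomposition, so no decomposition can have width below 2. Hence tw(G) = 2 exactly.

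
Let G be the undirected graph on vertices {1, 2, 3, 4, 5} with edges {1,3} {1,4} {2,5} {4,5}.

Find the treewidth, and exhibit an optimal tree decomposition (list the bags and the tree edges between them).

Treewidth 1.
One such decomposition:
Bags: B1 = {1, 3}  B2 = {1, 4}  B3 = {4, 5}  B4 = {2, 5}
Tree: B1–B2, B2–B3, B3–B4

The largest bag has 2 vertices, giving width 1; this decomposition certifies tw(G) ≤ 1. G has an edge, so its treewidth is at least 1. The upper and lower bounds meet at 1, so that is the treewidth.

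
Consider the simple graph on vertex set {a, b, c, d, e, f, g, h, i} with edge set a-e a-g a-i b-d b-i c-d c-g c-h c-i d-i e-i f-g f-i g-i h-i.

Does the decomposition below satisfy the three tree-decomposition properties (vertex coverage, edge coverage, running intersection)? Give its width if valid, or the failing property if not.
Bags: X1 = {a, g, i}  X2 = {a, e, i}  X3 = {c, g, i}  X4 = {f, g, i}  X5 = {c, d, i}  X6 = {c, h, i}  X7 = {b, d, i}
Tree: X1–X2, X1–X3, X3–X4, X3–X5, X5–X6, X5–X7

Vertex coverage: the bags together contain {a, b, c, d, e, f, g, h, i}, the full vertex set. Edge coverage: each edge of G has both endpoints in at least one bag. Running intersection: for every vertex, the bags containing it form a connected subtree. All three properties hold, so this is a valid tree decomposition of width max|bag| − 1 = 2, and hence tw(G) ≤ 2.

Yes; width 2.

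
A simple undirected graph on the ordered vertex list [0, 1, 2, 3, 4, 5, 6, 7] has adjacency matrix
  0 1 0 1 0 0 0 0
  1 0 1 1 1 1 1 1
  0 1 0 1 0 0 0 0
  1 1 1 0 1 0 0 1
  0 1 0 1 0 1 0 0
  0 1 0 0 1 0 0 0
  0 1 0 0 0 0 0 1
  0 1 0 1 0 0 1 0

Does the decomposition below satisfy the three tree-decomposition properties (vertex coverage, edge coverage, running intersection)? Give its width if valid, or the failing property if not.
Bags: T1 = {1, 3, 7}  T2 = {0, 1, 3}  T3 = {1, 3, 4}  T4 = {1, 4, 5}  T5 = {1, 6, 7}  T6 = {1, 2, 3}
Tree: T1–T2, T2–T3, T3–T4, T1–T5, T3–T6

Yes; width 2.

Checking the three conditions: (i) the bags cover all of {0, 1, 2, 3, 4, 5, 6, 7}; (ii) for each edge, some bag contains both endpoints; (iii) the bags containing any fixed vertex form a subtree. All hold, so the decomposition is valid with width 3 − 1 = 2.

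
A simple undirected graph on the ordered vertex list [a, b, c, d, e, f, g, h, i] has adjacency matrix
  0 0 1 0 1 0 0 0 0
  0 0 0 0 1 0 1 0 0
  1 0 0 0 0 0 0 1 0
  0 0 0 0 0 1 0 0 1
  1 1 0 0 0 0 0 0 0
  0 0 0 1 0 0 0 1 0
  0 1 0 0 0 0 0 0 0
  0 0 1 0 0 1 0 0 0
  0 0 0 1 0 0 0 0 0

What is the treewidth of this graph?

1

A width-1 tree decomposition is:
Bags: B1 = {b, g}  B2 = {b, e}  B3 = {a, e}  B4 = {a, c}  B5 = {c, h}  B6 = {f, h}  B7 = {d, f}  B8 = {d, i}
Tree: B1–B2, B2–B3, B3–B4, B4–B5, B5–B6, B6–B7, B7–B8
The largest bag has 2 vertices, giving width 1; this decomposition certifies tw(G) ≤ 1. Since G has at least one edge (e.g. g–b), it is not an edgeless graph, so tw(G) ≥ 1. Hence tw(G) = 1 exactly.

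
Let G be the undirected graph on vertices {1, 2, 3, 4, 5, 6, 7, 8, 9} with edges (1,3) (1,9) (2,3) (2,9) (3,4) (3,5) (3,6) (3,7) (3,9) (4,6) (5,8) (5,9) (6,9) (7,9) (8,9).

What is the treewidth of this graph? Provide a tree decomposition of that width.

Each bag holds 3 vertices, so the decomposition has width 2, which upper-bounds the treewidth. Conversely, {5, 8, 9} is a clique of size 3, and the vertices of any clique must share a bag in every tree decomposition; so some bag has ≥ 3 vertices and tw(G) ≥ 2. Therefore the treewidth is 2.

Treewidth 2.
One such decomposition:
Bags: B1 = {1, 3, 9}  B2 = {3, 5, 9}  B3 = {3, 6, 9}  B4 = {5, 8, 9}  B5 = {3, 7, 9}  B6 = {2, 3, 9}  B7 = {3, 4, 6}
Tree: B1–B2, B2–B3, B2–B4, B2–B5, B1–B6, B3–B7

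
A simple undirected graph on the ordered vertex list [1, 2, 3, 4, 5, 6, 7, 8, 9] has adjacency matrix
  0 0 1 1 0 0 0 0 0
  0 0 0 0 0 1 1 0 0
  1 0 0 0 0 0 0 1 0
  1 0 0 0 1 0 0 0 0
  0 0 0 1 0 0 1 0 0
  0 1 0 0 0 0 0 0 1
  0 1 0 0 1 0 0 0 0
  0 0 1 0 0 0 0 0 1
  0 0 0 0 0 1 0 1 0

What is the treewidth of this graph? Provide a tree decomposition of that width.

Treewidth 2.
One optimal decomposition is:
Bags: B1 = {1, 3, 4}  B2 = {3, 4, 8}  B3 = {4, 8, 9}  B4 = {4, 6, 9}  B5 = {2, 4, 6}  B6 = {2, 4, 7}  B7 = {4, 5, 7}
Tree: B1–B2, B2–B3, B3–B4, B4–B5, B5–B6, B6–B7

Every bag has size at most 3, so the width is 3 − 1 = 2 and tw(G) ≤ 2. The edges 4–1–3–8–9–6–2–7–5–4 form a cycle, so G is not a tree and its treewidth is at least 2. Combining the bounds, tw(G) = 2.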